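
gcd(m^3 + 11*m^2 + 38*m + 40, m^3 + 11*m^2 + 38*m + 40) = m^3 + 11*m^2 + 38*m + 40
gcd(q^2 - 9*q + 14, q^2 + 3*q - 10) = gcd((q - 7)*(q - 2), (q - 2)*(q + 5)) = q - 2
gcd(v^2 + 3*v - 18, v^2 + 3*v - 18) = v^2 + 3*v - 18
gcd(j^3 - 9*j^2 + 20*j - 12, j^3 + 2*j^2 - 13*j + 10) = j^2 - 3*j + 2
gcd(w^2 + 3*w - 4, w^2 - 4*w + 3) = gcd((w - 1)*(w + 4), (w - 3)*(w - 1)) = w - 1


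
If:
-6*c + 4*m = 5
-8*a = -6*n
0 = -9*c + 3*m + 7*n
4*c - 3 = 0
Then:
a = -9/224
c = 3/4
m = 19/8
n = -3/56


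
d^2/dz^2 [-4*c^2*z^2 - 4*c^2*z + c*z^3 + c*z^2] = 2*c*(-4*c + 3*z + 1)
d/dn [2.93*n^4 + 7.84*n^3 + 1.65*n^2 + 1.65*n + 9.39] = 11.72*n^3 + 23.52*n^2 + 3.3*n + 1.65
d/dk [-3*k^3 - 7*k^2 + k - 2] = -9*k^2 - 14*k + 1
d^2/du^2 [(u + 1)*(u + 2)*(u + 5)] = 6*u + 16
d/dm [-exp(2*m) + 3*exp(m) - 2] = (3 - 2*exp(m))*exp(m)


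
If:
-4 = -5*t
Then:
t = 4/5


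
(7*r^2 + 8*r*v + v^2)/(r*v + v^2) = (7*r + v)/v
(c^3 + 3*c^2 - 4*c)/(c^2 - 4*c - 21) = c*(-c^2 - 3*c + 4)/(-c^2 + 4*c + 21)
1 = 1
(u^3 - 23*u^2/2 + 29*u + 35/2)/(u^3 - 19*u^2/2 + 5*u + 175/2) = (2*u + 1)/(2*u + 5)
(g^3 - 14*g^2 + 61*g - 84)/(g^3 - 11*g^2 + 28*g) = (g - 3)/g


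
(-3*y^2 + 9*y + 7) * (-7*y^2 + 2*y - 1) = 21*y^4 - 69*y^3 - 28*y^2 + 5*y - 7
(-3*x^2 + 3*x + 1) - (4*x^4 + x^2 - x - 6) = -4*x^4 - 4*x^2 + 4*x + 7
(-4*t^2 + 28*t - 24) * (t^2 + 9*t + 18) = -4*t^4 - 8*t^3 + 156*t^2 + 288*t - 432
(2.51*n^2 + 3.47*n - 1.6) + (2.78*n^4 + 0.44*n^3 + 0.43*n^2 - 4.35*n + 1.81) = 2.78*n^4 + 0.44*n^3 + 2.94*n^2 - 0.879999999999999*n + 0.21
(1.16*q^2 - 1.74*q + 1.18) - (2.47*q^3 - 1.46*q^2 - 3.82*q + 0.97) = -2.47*q^3 + 2.62*q^2 + 2.08*q + 0.21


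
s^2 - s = s*(s - 1)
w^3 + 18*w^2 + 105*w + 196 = (w + 4)*(w + 7)^2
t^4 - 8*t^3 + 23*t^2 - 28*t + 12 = (t - 3)*(t - 2)^2*(t - 1)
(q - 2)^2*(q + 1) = q^3 - 3*q^2 + 4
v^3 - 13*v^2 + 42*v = v*(v - 7)*(v - 6)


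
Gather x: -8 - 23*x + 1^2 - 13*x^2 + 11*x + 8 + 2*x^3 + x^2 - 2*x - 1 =2*x^3 - 12*x^2 - 14*x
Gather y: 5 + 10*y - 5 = 10*y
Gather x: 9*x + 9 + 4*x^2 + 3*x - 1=4*x^2 + 12*x + 8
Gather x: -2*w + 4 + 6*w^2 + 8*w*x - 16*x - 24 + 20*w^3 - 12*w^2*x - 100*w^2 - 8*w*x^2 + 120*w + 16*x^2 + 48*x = 20*w^3 - 94*w^2 + 118*w + x^2*(16 - 8*w) + x*(-12*w^2 + 8*w + 32) - 20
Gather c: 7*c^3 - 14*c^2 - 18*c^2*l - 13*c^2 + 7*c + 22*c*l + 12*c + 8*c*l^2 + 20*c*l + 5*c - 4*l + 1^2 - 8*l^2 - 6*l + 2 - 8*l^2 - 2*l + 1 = 7*c^3 + c^2*(-18*l - 27) + c*(8*l^2 + 42*l + 24) - 16*l^2 - 12*l + 4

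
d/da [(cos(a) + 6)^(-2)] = 2*sin(a)/(cos(a) + 6)^3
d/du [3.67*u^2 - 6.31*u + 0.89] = 7.34*u - 6.31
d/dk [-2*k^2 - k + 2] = -4*k - 1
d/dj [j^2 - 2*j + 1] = 2*j - 2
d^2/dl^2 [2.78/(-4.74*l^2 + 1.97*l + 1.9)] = (-124.919856*l^2 + 51.918168*l + 2.78*(9.48*l - 1.97)*(18.96*l - 3.94) + 50.07336)/(-4.74*l^2 + 1.97*l + 1.9)^3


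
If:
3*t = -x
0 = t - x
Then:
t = 0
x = 0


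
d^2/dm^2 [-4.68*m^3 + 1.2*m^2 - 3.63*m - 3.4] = 2.4 - 28.08*m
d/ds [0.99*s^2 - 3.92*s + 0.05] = 1.98*s - 3.92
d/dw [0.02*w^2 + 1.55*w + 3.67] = 0.04*w + 1.55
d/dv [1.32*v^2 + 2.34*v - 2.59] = 2.64*v + 2.34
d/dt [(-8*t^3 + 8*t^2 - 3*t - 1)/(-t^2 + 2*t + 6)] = (8*t^4 - 32*t^3 - 131*t^2 + 94*t - 16)/(t^4 - 4*t^3 - 8*t^2 + 24*t + 36)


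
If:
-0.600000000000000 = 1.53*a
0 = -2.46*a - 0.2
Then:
No Solution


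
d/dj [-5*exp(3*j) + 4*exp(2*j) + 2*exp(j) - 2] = (-15*exp(2*j) + 8*exp(j) + 2)*exp(j)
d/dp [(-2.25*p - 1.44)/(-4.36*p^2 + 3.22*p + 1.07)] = (-9.81*p^2 - 12.5568*p + 2.2293)/(19.0096*p^4 - 28.0784*p^3 + 1.038*p^2 + 6.8908*p + 1.1449)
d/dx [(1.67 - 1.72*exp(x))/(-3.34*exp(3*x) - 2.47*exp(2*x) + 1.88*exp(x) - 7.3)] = (-11.4896*exp(3*x) + 12.485*exp(2*x) + 8.2498*exp(x) + 9.4164)*exp(x)/(11.1556*exp(6*x) + 16.4996*exp(5*x) - 6.4575*exp(4*x) + 39.4768*exp(3*x) + 39.5964*exp(2*x) - 27.448*exp(x) + 53.29)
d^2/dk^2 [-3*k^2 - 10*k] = -6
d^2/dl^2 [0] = 0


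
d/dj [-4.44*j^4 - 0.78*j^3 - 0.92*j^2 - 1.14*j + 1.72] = -17.76*j^3 - 2.34*j^2 - 1.84*j - 1.14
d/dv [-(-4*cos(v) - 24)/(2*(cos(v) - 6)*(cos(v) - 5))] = 2*(cos(v)^2 + 12*cos(v) - 96)*sin(v)/((cos(v) - 6)^2*(cos(v) - 5)^2)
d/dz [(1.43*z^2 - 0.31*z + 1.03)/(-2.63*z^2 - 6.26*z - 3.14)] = (-9.7671*z^2 - 3.5626*z + 7.4212)/(6.9169*z^4 + 32.9276*z^3 + 55.704*z^2 + 39.3128*z + 9.8596)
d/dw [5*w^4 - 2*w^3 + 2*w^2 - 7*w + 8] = 20*w^3 - 6*w^2 + 4*w - 7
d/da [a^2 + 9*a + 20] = 2*a + 9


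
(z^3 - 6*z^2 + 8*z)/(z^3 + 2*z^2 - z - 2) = z*(z^2 - 6*z + 8)/(z^3 + 2*z^2 - z - 2)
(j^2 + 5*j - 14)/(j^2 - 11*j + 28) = (j^2 + 5*j - 14)/(j^2 - 11*j + 28)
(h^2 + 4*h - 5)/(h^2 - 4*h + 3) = (h + 5)/(h - 3)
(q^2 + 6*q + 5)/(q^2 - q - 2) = (q + 5)/(q - 2)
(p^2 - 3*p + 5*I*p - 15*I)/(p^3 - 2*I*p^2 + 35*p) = (p - 3)/(p*(p - 7*I))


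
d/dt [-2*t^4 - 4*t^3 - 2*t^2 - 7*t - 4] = -8*t^3 - 12*t^2 - 4*t - 7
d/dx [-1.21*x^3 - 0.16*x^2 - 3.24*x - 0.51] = -3.63*x^2 - 0.32*x - 3.24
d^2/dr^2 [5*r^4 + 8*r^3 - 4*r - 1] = 12*r*(5*r + 4)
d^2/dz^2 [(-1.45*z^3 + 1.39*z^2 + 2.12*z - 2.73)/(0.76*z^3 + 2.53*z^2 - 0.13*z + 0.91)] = (7.18184799999999*z^6 + 6.48751199999998*z^5 + 18.393672*z^4 - 62.34571*z^3 - 138.994674*z^2 - 19.773936*z + 15.281994)/(0.438976*z^9 + 4.383984*z^8 + 14.368788*z^7 + 16.271341*z^6 + 8.040669*z^5 + 17.06328*z^4 + 0.0900770000000002*z^3 + 6.331416*z^2 - 0.322959*z + 0.753571)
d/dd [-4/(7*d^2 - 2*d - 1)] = 8*(7*d - 1)/(-7*d^2 + 2*d + 1)^2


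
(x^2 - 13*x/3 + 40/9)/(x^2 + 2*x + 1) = (9*x^2 - 39*x + 40)/(9*(x^2 + 2*x + 1))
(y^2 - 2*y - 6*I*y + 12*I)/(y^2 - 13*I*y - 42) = (y - 2)/(y - 7*I)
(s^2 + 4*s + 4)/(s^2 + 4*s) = (s^2 + 4*s + 4)/(s*(s + 4))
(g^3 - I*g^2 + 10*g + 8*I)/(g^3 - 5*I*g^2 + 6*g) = (g^2 - 2*I*g + 8)/(g*(g - 6*I))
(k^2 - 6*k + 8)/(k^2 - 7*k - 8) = (-k^2 + 6*k - 8)/(-k^2 + 7*k + 8)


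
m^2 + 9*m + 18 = (m + 3)*(m + 6)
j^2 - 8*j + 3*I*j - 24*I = (j - 8)*(j + 3*I)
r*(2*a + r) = 2*a*r + r^2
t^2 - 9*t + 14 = (t - 7)*(t - 2)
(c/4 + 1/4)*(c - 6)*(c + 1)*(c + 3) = c^4/4 - c^3/4 - 23*c^2/4 - 39*c/4 - 9/2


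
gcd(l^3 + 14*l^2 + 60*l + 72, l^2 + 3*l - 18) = l + 6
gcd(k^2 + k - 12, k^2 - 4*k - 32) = k + 4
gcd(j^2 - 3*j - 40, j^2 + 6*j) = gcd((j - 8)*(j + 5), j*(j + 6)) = 1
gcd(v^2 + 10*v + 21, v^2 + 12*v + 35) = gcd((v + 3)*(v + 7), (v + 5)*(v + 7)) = v + 7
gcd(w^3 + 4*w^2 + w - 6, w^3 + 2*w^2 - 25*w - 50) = w + 2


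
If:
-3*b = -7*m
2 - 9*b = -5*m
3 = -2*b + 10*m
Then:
No Solution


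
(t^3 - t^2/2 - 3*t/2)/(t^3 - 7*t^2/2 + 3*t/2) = (2*t^2 - t - 3)/(2*t^2 - 7*t + 3)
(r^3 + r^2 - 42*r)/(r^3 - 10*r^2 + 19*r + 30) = r*(r + 7)/(r^2 - 4*r - 5)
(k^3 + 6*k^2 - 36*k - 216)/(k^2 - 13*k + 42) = (k^2 + 12*k + 36)/(k - 7)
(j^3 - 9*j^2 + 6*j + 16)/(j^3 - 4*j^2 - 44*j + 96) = (j + 1)/(j + 6)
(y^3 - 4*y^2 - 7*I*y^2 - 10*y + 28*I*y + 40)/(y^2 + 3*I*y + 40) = (y^2 - 2*y*(2 + I) + 8*I)/(y + 8*I)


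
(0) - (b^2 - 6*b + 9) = -b^2 + 6*b - 9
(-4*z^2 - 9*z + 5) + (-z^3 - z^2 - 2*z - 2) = -z^3 - 5*z^2 - 11*z + 3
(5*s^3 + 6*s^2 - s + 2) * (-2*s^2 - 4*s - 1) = -10*s^5 - 32*s^4 - 27*s^3 - 6*s^2 - 7*s - 2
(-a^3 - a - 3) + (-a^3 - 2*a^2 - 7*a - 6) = -2*a^3 - 2*a^2 - 8*a - 9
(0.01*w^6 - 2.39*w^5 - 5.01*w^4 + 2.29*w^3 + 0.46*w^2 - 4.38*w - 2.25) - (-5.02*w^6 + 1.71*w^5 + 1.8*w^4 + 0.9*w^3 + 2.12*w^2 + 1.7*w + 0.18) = 5.03*w^6 - 4.1*w^5 - 6.81*w^4 + 1.39*w^3 - 1.66*w^2 - 6.08*w - 2.43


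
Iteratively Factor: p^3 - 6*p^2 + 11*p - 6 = (p - 2)*(p^2 - 4*p + 3) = (p - 3)*(p - 2)*(p - 1)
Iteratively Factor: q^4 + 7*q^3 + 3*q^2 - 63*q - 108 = (q + 4)*(q^3 + 3*q^2 - 9*q - 27) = (q + 3)*(q + 4)*(q^2 - 9) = (q + 3)^2*(q + 4)*(q - 3)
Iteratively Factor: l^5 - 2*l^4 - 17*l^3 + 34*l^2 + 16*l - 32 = (l + 4)*(l^4 - 6*l^3 + 7*l^2 + 6*l - 8) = (l - 2)*(l + 4)*(l^3 - 4*l^2 - l + 4) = (l - 4)*(l - 2)*(l + 4)*(l^2 - 1) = (l - 4)*(l - 2)*(l - 1)*(l + 4)*(l + 1)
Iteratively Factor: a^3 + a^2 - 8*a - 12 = (a + 2)*(a^2 - a - 6) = (a + 2)^2*(a - 3)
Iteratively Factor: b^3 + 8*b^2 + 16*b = (b)*(b^2 + 8*b + 16) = b*(b + 4)*(b + 4)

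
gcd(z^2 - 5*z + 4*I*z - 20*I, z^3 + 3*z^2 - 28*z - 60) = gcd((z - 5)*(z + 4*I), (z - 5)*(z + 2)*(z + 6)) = z - 5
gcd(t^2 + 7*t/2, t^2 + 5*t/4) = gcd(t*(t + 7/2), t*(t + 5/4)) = t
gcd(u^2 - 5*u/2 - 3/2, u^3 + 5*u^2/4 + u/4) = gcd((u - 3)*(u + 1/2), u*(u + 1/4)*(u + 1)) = 1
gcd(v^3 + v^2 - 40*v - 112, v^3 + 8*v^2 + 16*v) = v^2 + 8*v + 16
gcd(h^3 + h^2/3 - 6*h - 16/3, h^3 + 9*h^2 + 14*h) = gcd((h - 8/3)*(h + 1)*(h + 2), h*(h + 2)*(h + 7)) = h + 2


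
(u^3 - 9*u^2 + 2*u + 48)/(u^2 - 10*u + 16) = (u^2 - u - 6)/(u - 2)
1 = 1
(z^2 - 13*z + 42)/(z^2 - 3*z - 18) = (z - 7)/(z + 3)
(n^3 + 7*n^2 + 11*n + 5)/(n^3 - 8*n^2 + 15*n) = (n^3 + 7*n^2 + 11*n + 5)/(n*(n^2 - 8*n + 15))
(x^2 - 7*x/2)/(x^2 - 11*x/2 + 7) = x/(x - 2)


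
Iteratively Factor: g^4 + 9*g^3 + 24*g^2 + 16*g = (g)*(g^3 + 9*g^2 + 24*g + 16) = g*(g + 4)*(g^2 + 5*g + 4) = g*(g + 1)*(g + 4)*(g + 4)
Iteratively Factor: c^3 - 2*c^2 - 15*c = (c - 5)*(c^2 + 3*c) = c*(c - 5)*(c + 3)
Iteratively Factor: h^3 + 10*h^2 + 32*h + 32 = (h + 4)*(h^2 + 6*h + 8) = (h + 2)*(h + 4)*(h + 4)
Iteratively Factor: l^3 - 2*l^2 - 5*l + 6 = (l - 3)*(l^2 + l - 2) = (l - 3)*(l - 1)*(l + 2)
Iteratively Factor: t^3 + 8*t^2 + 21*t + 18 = (t + 3)*(t^2 + 5*t + 6) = (t + 2)*(t + 3)*(t + 3)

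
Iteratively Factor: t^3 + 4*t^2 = (t)*(t^2 + 4*t) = t*(t + 4)*(t)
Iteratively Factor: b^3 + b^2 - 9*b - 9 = (b - 3)*(b^2 + 4*b + 3) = (b - 3)*(b + 1)*(b + 3)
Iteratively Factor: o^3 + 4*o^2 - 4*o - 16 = (o - 2)*(o^2 + 6*o + 8) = (o - 2)*(o + 2)*(o + 4)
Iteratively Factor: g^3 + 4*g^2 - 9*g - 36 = (g + 3)*(g^2 + g - 12) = (g + 3)*(g + 4)*(g - 3)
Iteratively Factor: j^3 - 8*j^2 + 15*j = (j)*(j^2 - 8*j + 15) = j*(j - 5)*(j - 3)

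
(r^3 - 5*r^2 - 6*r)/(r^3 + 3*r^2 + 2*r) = (r - 6)/(r + 2)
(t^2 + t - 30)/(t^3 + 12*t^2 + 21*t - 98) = (t^2 + t - 30)/(t^3 + 12*t^2 + 21*t - 98)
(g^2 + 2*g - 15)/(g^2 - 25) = (g - 3)/(g - 5)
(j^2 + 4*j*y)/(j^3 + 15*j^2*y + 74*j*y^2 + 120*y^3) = j/(j^2 + 11*j*y + 30*y^2)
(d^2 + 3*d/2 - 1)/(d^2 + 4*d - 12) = (d^2 + 3*d/2 - 1)/(d^2 + 4*d - 12)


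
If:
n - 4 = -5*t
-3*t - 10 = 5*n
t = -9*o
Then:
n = -31/11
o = -5/33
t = 15/11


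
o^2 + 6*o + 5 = (o + 1)*(o + 5)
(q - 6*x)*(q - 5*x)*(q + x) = q^3 - 10*q^2*x + 19*q*x^2 + 30*x^3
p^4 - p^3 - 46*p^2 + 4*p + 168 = (p - 7)*(p - 2)*(p + 2)*(p + 6)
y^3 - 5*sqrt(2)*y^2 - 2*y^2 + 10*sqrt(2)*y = y*(y - 2)*(y - 5*sqrt(2))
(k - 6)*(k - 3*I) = k^2 - 6*k - 3*I*k + 18*I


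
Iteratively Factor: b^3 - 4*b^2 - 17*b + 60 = (b - 3)*(b^2 - b - 20) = (b - 3)*(b + 4)*(b - 5)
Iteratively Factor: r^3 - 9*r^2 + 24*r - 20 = (r - 2)*(r^2 - 7*r + 10) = (r - 5)*(r - 2)*(r - 2)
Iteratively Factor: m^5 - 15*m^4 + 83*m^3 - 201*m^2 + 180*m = (m - 3)*(m^4 - 12*m^3 + 47*m^2 - 60*m) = (m - 5)*(m - 3)*(m^3 - 7*m^2 + 12*m) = m*(m - 5)*(m - 3)*(m^2 - 7*m + 12) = m*(m - 5)*(m - 4)*(m - 3)*(m - 3)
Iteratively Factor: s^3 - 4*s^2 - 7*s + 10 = (s - 5)*(s^2 + s - 2) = (s - 5)*(s + 2)*(s - 1)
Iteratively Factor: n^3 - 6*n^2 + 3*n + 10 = (n - 5)*(n^2 - n - 2) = (n - 5)*(n - 2)*(n + 1)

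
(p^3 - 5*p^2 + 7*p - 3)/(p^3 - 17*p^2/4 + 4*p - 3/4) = 4*(p - 1)/(4*p - 1)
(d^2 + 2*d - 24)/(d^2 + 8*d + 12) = (d - 4)/(d + 2)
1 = 1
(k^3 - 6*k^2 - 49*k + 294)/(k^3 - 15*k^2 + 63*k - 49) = (k^2 + k - 42)/(k^2 - 8*k + 7)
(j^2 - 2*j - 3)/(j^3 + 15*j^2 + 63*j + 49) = (j - 3)/(j^2 + 14*j + 49)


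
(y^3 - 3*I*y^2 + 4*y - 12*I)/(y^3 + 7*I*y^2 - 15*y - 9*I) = (y^3 - 3*I*y^2 + 4*y - 12*I)/(y^3 + 7*I*y^2 - 15*y - 9*I)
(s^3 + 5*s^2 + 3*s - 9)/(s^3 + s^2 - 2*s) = (s^2 + 6*s + 9)/(s*(s + 2))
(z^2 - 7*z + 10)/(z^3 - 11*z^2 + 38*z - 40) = 1/(z - 4)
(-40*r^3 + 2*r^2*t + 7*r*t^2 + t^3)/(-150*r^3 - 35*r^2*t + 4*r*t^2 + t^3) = (8*r^2 - 2*r*t - t^2)/(30*r^2 + r*t - t^2)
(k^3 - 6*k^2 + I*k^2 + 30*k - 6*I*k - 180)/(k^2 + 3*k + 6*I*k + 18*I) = (k^2 - k*(6 + 5*I) + 30*I)/(k + 3)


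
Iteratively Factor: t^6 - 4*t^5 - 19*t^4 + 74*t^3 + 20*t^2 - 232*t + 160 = (t + 2)*(t^5 - 6*t^4 - 7*t^3 + 88*t^2 - 156*t + 80) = (t - 1)*(t + 2)*(t^4 - 5*t^3 - 12*t^2 + 76*t - 80) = (t - 1)*(t + 2)*(t + 4)*(t^3 - 9*t^2 + 24*t - 20) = (t - 2)*(t - 1)*(t + 2)*(t + 4)*(t^2 - 7*t + 10) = (t - 5)*(t - 2)*(t - 1)*(t + 2)*(t + 4)*(t - 2)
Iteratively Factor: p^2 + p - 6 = (p - 2)*(p + 3)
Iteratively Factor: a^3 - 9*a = (a)*(a^2 - 9) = a*(a - 3)*(a + 3)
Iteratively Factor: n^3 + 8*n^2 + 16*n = (n + 4)*(n^2 + 4*n) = (n + 4)^2*(n)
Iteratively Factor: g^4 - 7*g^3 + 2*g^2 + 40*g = (g + 2)*(g^3 - 9*g^2 + 20*g) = (g - 4)*(g + 2)*(g^2 - 5*g) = g*(g - 4)*(g + 2)*(g - 5)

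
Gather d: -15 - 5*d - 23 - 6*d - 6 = -11*d - 44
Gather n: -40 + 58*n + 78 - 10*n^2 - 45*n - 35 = -10*n^2 + 13*n + 3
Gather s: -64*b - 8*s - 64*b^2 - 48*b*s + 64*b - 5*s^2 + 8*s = -64*b^2 - 48*b*s - 5*s^2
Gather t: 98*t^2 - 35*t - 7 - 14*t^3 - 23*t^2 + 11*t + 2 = -14*t^3 + 75*t^2 - 24*t - 5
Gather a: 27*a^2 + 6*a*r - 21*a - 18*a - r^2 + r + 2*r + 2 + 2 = 27*a^2 + a*(6*r - 39) - r^2 + 3*r + 4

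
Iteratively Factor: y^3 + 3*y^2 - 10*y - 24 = (y + 2)*(y^2 + y - 12) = (y - 3)*(y + 2)*(y + 4)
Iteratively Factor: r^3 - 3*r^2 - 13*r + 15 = (r - 5)*(r^2 + 2*r - 3) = (r - 5)*(r + 3)*(r - 1)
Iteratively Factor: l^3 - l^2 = (l)*(l^2 - l) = l^2*(l - 1)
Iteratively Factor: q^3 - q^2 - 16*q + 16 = (q - 4)*(q^2 + 3*q - 4) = (q - 4)*(q - 1)*(q + 4)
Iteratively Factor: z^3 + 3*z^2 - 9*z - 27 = (z + 3)*(z^2 - 9) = (z - 3)*(z + 3)*(z + 3)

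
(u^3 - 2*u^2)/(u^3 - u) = u*(u - 2)/(u^2 - 1)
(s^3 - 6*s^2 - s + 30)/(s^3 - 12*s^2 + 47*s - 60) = (s + 2)/(s - 4)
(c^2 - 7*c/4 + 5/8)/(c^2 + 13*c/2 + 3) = (8*c^2 - 14*c + 5)/(4*(2*c^2 + 13*c + 6))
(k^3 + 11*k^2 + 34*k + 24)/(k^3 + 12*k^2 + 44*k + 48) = (k + 1)/(k + 2)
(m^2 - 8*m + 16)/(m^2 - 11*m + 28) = (m - 4)/(m - 7)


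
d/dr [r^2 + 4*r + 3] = 2*r + 4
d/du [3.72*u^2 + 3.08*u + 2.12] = 7.44*u + 3.08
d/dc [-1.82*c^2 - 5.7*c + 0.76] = -3.64*c - 5.7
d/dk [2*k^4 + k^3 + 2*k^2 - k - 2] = 8*k^3 + 3*k^2 + 4*k - 1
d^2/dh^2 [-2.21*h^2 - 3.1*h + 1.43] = -4.42000000000000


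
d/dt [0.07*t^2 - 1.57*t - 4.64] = 0.14*t - 1.57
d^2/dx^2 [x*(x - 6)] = 2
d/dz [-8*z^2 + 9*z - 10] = 9 - 16*z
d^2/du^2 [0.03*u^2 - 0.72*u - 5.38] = 0.0600000000000000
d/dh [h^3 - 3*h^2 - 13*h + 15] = 3*h^2 - 6*h - 13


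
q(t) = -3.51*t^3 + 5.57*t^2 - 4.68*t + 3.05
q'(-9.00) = -957.87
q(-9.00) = 3055.13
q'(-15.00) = -2541.03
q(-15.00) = 13172.75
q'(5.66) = -278.96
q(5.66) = -481.44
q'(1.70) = -16.17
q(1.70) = -6.05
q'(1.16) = -5.93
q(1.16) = -0.36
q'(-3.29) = -155.31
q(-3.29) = 203.73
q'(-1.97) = -67.49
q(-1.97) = 60.72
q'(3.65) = -104.30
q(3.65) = -110.51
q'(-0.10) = -5.90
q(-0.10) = 3.58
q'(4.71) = -185.81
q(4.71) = -262.18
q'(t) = -10.53*t^2 + 11.14*t - 4.68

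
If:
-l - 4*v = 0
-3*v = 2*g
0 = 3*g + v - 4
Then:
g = 12/7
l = 32/7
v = -8/7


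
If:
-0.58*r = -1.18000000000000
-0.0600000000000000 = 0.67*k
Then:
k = -0.09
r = 2.03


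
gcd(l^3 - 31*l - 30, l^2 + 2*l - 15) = l + 5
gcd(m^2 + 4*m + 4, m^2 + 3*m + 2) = m + 2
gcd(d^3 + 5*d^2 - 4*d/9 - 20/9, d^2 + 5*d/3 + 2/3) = d + 2/3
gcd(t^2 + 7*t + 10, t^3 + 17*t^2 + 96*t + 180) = t + 5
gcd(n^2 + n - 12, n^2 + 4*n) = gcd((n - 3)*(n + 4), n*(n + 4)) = n + 4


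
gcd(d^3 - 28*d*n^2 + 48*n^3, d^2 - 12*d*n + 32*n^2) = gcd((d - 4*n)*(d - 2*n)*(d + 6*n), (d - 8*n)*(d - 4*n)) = d - 4*n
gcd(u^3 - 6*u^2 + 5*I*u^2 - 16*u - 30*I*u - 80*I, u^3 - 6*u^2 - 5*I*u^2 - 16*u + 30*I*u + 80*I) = u^2 - 6*u - 16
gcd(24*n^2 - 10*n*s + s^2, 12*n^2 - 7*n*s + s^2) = -4*n + s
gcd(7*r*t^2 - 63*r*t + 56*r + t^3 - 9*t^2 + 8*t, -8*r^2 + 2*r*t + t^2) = 1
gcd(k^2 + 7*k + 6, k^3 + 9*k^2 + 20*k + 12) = k^2 + 7*k + 6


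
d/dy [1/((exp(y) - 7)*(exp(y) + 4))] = (3 - 2*exp(y))*exp(y)/(exp(4*y) - 6*exp(3*y) - 47*exp(2*y) + 168*exp(y) + 784)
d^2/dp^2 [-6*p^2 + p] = -12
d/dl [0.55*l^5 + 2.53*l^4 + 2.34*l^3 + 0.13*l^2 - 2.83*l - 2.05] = 2.75*l^4 + 10.12*l^3 + 7.02*l^2 + 0.26*l - 2.83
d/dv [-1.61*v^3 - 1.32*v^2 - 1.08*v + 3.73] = -4.83*v^2 - 2.64*v - 1.08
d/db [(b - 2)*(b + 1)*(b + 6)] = 3*b^2 + 10*b - 8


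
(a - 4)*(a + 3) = a^2 - a - 12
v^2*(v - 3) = v^3 - 3*v^2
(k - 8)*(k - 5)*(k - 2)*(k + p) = k^4 + k^3*p - 15*k^3 - 15*k^2*p + 66*k^2 + 66*k*p - 80*k - 80*p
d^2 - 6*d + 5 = (d - 5)*(d - 1)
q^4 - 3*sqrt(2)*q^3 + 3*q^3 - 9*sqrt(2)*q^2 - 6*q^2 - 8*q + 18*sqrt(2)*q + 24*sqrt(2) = (q - 2)*(q + 1)*(q + 4)*(q - 3*sqrt(2))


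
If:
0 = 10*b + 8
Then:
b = -4/5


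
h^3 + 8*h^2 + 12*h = h*(h + 2)*(h + 6)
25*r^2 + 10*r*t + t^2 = (5*r + t)^2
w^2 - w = w*(w - 1)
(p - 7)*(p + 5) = p^2 - 2*p - 35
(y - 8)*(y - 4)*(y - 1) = y^3 - 13*y^2 + 44*y - 32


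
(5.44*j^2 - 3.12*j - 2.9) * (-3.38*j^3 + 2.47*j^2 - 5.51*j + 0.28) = -18.3872*j^5 + 23.9824*j^4 - 27.8788*j^3 + 11.5514*j^2 + 15.1054*j - 0.812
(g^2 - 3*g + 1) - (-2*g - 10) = g^2 - g + 11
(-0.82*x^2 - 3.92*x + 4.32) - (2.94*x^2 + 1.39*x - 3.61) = -3.76*x^2 - 5.31*x + 7.93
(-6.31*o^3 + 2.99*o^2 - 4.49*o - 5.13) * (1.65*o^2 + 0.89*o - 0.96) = -10.4115*o^5 - 0.682399999999999*o^4 + 1.3102*o^3 - 15.331*o^2 - 0.255299999999999*o + 4.9248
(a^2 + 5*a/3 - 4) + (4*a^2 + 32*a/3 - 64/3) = 5*a^2 + 37*a/3 - 76/3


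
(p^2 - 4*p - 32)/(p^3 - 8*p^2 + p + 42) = (p^2 - 4*p - 32)/(p^3 - 8*p^2 + p + 42)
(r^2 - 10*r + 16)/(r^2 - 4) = (r - 8)/(r + 2)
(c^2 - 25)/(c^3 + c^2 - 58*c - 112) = (c^2 - 25)/(c^3 + c^2 - 58*c - 112)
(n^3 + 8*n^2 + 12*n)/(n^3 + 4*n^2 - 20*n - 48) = n/(n - 4)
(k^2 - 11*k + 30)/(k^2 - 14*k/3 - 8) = 3*(k - 5)/(3*k + 4)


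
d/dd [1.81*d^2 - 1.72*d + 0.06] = 3.62*d - 1.72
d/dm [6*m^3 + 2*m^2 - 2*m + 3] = 18*m^2 + 4*m - 2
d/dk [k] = 1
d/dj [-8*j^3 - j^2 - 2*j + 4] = -24*j^2 - 2*j - 2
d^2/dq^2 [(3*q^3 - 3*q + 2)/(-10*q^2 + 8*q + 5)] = 6*(-14*q^3 - 320*q^2 + 235*q - 116)/(1000*q^6 - 2400*q^5 + 420*q^4 + 1888*q^3 - 210*q^2 - 600*q - 125)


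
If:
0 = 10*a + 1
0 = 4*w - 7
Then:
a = -1/10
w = 7/4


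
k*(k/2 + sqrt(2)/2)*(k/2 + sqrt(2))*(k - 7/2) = k^4/4 - 7*k^3/8 + 3*sqrt(2)*k^3/4 - 21*sqrt(2)*k^2/8 + k^2 - 7*k/2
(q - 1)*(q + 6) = q^2 + 5*q - 6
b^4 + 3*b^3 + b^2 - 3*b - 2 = (b - 1)*(b + 1)^2*(b + 2)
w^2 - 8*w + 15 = (w - 5)*(w - 3)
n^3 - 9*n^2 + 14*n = n*(n - 7)*(n - 2)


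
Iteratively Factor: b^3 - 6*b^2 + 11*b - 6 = (b - 3)*(b^2 - 3*b + 2) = (b - 3)*(b - 2)*(b - 1)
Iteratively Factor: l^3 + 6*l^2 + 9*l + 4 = (l + 1)*(l^2 + 5*l + 4) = (l + 1)*(l + 4)*(l + 1)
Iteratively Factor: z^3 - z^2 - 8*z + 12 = (z + 3)*(z^2 - 4*z + 4) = (z - 2)*(z + 3)*(z - 2)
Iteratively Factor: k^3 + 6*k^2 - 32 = (k + 4)*(k^2 + 2*k - 8) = (k + 4)^2*(k - 2)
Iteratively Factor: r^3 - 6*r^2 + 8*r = (r - 2)*(r^2 - 4*r) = (r - 4)*(r - 2)*(r)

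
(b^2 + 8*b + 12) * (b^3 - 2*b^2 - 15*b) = b^5 + 6*b^4 - 19*b^3 - 144*b^2 - 180*b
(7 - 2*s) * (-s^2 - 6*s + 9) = 2*s^3 + 5*s^2 - 60*s + 63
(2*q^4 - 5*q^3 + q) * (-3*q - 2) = -6*q^5 + 11*q^4 + 10*q^3 - 3*q^2 - 2*q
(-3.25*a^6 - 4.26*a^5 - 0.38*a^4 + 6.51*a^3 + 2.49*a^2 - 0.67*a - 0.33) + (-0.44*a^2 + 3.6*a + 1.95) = -3.25*a^6 - 4.26*a^5 - 0.38*a^4 + 6.51*a^3 + 2.05*a^2 + 2.93*a + 1.62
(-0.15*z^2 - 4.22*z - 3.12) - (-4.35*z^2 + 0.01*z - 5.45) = 4.2*z^2 - 4.23*z + 2.33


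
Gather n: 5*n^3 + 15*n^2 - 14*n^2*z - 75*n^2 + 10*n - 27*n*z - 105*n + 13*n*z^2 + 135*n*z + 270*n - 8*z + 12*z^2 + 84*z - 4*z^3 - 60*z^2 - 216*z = 5*n^3 + n^2*(-14*z - 60) + n*(13*z^2 + 108*z + 175) - 4*z^3 - 48*z^2 - 140*z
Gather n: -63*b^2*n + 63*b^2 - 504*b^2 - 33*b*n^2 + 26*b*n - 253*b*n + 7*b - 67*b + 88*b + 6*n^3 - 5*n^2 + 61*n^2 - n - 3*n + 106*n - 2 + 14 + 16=-441*b^2 + 28*b + 6*n^3 + n^2*(56 - 33*b) + n*(-63*b^2 - 227*b + 102) + 28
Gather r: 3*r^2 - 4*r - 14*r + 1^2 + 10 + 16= 3*r^2 - 18*r + 27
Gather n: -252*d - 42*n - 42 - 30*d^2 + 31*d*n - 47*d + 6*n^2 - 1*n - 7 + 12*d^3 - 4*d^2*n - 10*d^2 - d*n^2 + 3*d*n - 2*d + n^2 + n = 12*d^3 - 40*d^2 - 301*d + n^2*(7 - d) + n*(-4*d^2 + 34*d - 42) - 49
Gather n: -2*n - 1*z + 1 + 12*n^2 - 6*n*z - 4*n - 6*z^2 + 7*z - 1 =12*n^2 + n*(-6*z - 6) - 6*z^2 + 6*z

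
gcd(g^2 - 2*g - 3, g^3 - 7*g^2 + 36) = g - 3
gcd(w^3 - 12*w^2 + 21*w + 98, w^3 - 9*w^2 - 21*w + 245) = w^2 - 14*w + 49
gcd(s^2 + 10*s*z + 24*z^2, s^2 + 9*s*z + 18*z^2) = s + 6*z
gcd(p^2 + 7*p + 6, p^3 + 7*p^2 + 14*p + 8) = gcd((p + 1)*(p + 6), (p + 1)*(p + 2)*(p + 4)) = p + 1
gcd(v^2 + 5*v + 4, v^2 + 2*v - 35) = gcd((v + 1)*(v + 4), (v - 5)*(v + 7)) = 1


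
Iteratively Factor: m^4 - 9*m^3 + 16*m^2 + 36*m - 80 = (m - 2)*(m^3 - 7*m^2 + 2*m + 40) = (m - 2)*(m + 2)*(m^2 - 9*m + 20) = (m - 5)*(m - 2)*(m + 2)*(m - 4)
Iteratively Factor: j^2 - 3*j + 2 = (j - 2)*(j - 1)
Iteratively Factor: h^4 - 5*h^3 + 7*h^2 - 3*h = (h - 1)*(h^3 - 4*h^2 + 3*h) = (h - 1)^2*(h^2 - 3*h) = (h - 3)*(h - 1)^2*(h)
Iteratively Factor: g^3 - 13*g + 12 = (g + 4)*(g^2 - 4*g + 3) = (g - 1)*(g + 4)*(g - 3)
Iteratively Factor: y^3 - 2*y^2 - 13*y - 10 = (y - 5)*(y^2 + 3*y + 2) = (y - 5)*(y + 2)*(y + 1)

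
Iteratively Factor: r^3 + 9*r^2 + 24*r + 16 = (r + 1)*(r^2 + 8*r + 16) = (r + 1)*(r + 4)*(r + 4)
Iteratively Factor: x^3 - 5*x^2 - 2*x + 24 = (x - 3)*(x^2 - 2*x - 8) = (x - 3)*(x + 2)*(x - 4)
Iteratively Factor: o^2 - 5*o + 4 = (o - 1)*(o - 4)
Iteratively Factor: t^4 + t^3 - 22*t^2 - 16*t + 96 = (t - 2)*(t^3 + 3*t^2 - 16*t - 48) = (t - 2)*(t + 4)*(t^2 - t - 12) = (t - 2)*(t + 3)*(t + 4)*(t - 4)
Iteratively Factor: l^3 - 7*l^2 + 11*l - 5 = (l - 1)*(l^2 - 6*l + 5) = (l - 1)^2*(l - 5)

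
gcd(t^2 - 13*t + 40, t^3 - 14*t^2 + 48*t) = t - 8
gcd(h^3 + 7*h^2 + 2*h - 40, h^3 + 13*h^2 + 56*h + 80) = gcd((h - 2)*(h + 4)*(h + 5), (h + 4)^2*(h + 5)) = h^2 + 9*h + 20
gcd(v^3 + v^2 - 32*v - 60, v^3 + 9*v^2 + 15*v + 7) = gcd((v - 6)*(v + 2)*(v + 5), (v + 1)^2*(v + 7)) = 1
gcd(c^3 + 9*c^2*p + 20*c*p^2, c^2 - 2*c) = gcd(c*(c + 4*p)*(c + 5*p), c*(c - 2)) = c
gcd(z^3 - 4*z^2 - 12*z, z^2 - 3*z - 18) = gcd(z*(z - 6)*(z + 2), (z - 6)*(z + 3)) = z - 6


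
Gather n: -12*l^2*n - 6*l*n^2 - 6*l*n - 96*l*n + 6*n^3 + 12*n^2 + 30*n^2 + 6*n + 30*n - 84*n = 6*n^3 + n^2*(42 - 6*l) + n*(-12*l^2 - 102*l - 48)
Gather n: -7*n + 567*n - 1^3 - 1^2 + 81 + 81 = 560*n + 160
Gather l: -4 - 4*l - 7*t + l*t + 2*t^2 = l*(t - 4) + 2*t^2 - 7*t - 4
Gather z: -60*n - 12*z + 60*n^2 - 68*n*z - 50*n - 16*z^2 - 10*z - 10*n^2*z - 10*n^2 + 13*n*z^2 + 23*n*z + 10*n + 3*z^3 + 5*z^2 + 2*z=50*n^2 - 100*n + 3*z^3 + z^2*(13*n - 11) + z*(-10*n^2 - 45*n - 20)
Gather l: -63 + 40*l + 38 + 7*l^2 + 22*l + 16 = 7*l^2 + 62*l - 9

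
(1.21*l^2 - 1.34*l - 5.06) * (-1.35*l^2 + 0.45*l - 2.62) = -1.6335*l^4 + 2.3535*l^3 + 3.0578*l^2 + 1.2338*l + 13.2572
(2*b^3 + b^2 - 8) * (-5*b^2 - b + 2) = -10*b^5 - 7*b^4 + 3*b^3 + 42*b^2 + 8*b - 16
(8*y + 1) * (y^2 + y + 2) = 8*y^3 + 9*y^2 + 17*y + 2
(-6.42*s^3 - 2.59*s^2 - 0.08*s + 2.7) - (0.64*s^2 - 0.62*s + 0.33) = -6.42*s^3 - 3.23*s^2 + 0.54*s + 2.37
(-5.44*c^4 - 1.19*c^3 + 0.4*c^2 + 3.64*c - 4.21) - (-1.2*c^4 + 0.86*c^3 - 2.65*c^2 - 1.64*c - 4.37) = -4.24*c^4 - 2.05*c^3 + 3.05*c^2 + 5.28*c + 0.16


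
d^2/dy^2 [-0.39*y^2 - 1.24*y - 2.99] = -0.780000000000000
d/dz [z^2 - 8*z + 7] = 2*z - 8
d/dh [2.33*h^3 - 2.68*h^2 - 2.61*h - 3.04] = 6.99*h^2 - 5.36*h - 2.61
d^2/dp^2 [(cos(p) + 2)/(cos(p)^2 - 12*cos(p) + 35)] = (-9*(1 - cos(2*p))^2*cos(p)/4 - 5*(1 - cos(2*p))^2 - 4411*cos(p)/2 - 228*cos(2*p) + 69*cos(3*p) + cos(5*p)/2 + 1068)/((cos(p) - 7)^3*(cos(p) - 5)^3)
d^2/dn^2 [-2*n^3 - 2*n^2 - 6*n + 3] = -12*n - 4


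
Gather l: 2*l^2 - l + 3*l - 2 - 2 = 2*l^2 + 2*l - 4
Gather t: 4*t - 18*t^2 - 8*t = -18*t^2 - 4*t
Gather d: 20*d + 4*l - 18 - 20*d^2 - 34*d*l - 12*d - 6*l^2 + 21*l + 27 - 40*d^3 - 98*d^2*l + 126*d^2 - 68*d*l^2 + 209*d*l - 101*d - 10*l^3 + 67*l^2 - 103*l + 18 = -40*d^3 + d^2*(106 - 98*l) + d*(-68*l^2 + 175*l - 93) - 10*l^3 + 61*l^2 - 78*l + 27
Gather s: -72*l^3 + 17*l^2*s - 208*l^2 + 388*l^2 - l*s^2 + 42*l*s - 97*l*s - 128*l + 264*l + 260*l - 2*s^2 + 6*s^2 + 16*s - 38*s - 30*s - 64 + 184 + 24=-72*l^3 + 180*l^2 + 396*l + s^2*(4 - l) + s*(17*l^2 - 55*l - 52) + 144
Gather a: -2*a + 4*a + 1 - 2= 2*a - 1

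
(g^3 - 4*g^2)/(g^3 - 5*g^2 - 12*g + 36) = g^2*(g - 4)/(g^3 - 5*g^2 - 12*g + 36)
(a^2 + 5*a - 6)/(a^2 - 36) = (a - 1)/(a - 6)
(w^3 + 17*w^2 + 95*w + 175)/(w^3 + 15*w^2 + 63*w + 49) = (w^2 + 10*w + 25)/(w^2 + 8*w + 7)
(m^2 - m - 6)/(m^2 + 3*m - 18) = (m + 2)/(m + 6)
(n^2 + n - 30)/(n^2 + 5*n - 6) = (n - 5)/(n - 1)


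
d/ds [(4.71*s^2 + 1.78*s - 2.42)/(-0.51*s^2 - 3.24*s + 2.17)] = (-14.3526*s^2 + 17.973*s - 3.9782)/(0.2601*s^4 + 3.3048*s^3 + 8.2842*s^2 - 14.0616*s + 4.7089)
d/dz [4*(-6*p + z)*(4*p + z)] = -8*p + 8*z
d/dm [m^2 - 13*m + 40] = 2*m - 13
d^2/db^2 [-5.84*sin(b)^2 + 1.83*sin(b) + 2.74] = -1.83*sin(b) - 11.68*cos(2*b)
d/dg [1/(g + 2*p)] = -1/(g + 2*p)^2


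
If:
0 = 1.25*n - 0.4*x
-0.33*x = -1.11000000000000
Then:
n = 1.08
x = 3.36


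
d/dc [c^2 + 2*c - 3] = 2*c + 2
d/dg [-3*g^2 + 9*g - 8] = 9 - 6*g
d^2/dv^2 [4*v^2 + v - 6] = 8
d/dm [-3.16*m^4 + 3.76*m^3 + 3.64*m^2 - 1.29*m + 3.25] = -12.64*m^3 + 11.28*m^2 + 7.28*m - 1.29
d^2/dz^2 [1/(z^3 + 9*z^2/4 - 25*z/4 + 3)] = 8*(-3*(4*z + 3)*(4*z^3 + 9*z^2 - 25*z + 12) + (12*z^2 + 18*z - 25)^2)/(4*z^3 + 9*z^2 - 25*z + 12)^3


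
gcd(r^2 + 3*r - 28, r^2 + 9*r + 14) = r + 7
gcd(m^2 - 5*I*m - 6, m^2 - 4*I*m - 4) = m - 2*I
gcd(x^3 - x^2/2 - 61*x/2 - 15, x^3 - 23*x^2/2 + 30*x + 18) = x^2 - 11*x/2 - 3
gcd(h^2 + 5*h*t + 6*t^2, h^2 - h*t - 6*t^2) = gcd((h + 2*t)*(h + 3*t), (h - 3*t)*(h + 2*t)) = h + 2*t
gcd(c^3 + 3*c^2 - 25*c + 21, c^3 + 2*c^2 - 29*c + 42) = c^2 + 4*c - 21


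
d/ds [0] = 0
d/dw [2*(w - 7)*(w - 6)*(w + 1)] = 6*w^2 - 48*w + 58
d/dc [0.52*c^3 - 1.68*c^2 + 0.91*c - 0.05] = 1.56*c^2 - 3.36*c + 0.91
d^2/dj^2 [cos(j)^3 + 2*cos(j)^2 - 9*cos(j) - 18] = 33*cos(j)/4 - 4*cos(2*j) - 9*cos(3*j)/4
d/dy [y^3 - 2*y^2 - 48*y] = 3*y^2 - 4*y - 48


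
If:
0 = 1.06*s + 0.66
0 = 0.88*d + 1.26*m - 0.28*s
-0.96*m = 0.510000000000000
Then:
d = 0.56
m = -0.53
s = -0.62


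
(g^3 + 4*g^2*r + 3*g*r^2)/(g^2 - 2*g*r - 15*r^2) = g*(-g - r)/(-g + 5*r)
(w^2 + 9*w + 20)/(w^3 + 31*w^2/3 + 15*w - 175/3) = 3*(w + 4)/(3*w^2 + 16*w - 35)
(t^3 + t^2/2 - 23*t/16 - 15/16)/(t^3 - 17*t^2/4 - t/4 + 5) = (t + 3/4)/(t - 4)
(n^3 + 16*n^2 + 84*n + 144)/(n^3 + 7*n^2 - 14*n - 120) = (n^2 + 10*n + 24)/(n^2 + n - 20)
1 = 1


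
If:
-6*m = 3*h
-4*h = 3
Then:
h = -3/4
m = 3/8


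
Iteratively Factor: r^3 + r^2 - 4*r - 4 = (r + 1)*(r^2 - 4) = (r + 1)*(r + 2)*(r - 2)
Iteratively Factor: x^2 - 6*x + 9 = (x - 3)*(x - 3)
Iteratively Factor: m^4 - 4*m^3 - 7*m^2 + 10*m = (m - 5)*(m^3 + m^2 - 2*m) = (m - 5)*(m - 1)*(m^2 + 2*m) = m*(m - 5)*(m - 1)*(m + 2)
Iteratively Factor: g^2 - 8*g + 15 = (g - 3)*(g - 5)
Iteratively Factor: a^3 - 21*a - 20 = (a - 5)*(a^2 + 5*a + 4) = (a - 5)*(a + 4)*(a + 1)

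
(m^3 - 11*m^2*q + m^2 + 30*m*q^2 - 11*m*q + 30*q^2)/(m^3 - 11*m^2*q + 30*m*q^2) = (m + 1)/m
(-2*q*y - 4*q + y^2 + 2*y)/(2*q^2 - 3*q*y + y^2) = (y + 2)/(-q + y)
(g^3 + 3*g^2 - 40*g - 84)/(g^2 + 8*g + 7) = (g^2 - 4*g - 12)/(g + 1)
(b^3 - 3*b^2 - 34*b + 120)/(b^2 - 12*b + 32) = (b^2 + b - 30)/(b - 8)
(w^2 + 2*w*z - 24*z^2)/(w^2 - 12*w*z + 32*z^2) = (-w - 6*z)/(-w + 8*z)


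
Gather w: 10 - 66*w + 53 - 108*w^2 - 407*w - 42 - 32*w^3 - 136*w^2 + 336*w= -32*w^3 - 244*w^2 - 137*w + 21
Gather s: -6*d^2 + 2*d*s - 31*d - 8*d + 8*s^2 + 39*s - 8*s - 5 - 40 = -6*d^2 - 39*d + 8*s^2 + s*(2*d + 31) - 45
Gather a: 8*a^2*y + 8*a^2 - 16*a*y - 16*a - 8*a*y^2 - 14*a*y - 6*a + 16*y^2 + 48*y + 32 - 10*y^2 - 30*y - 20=a^2*(8*y + 8) + a*(-8*y^2 - 30*y - 22) + 6*y^2 + 18*y + 12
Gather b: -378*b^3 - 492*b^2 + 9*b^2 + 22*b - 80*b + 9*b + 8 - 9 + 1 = -378*b^3 - 483*b^2 - 49*b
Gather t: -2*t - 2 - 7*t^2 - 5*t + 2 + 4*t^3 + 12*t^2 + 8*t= 4*t^3 + 5*t^2 + t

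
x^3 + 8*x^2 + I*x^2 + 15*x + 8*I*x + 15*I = (x + 3)*(x + 5)*(x + I)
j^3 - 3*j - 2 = (j - 2)*(j + 1)^2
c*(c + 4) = c^2 + 4*c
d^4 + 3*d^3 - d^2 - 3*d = d*(d - 1)*(d + 1)*(d + 3)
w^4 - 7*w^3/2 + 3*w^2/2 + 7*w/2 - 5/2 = (w - 5/2)*(w - 1)^2*(w + 1)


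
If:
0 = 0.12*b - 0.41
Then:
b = 3.42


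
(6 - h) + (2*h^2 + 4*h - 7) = 2*h^2 + 3*h - 1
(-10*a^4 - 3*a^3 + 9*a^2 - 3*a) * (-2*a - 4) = 20*a^5 + 46*a^4 - 6*a^3 - 30*a^2 + 12*a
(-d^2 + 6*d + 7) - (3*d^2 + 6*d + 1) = 6 - 4*d^2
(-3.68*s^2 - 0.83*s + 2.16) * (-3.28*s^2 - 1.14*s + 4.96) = 12.0704*s^4 + 6.9176*s^3 - 24.3914*s^2 - 6.5792*s + 10.7136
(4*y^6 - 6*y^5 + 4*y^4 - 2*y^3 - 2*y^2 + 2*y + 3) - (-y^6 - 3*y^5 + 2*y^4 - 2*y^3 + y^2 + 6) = 5*y^6 - 3*y^5 + 2*y^4 - 3*y^2 + 2*y - 3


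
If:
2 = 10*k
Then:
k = 1/5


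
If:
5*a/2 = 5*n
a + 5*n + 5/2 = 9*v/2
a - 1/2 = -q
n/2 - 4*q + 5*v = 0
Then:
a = -28/293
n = -14/293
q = 349/586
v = 141/293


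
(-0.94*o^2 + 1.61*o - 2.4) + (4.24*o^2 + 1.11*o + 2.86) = 3.3*o^2 + 2.72*o + 0.46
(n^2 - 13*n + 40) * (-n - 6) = -n^3 + 7*n^2 + 38*n - 240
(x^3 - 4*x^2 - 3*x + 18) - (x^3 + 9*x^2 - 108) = -13*x^2 - 3*x + 126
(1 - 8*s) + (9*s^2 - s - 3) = 9*s^2 - 9*s - 2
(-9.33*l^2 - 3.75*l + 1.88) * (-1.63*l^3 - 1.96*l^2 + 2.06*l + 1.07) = 15.2079*l^5 + 24.3993*l^4 - 14.9342*l^3 - 21.3929*l^2 - 0.1397*l + 2.0116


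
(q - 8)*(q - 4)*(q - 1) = q^3 - 13*q^2 + 44*q - 32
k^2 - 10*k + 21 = (k - 7)*(k - 3)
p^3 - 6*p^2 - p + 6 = (p - 6)*(p - 1)*(p + 1)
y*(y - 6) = y^2 - 6*y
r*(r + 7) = r^2 + 7*r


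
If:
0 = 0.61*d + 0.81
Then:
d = -1.33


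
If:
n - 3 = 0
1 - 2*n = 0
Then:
No Solution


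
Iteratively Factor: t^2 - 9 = (t + 3)*(t - 3)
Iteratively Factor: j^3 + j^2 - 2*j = (j)*(j^2 + j - 2) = j*(j + 2)*(j - 1)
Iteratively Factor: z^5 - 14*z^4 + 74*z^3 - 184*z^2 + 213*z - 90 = (z - 3)*(z^4 - 11*z^3 + 41*z^2 - 61*z + 30) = (z - 3)*(z - 2)*(z^3 - 9*z^2 + 23*z - 15) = (z - 5)*(z - 3)*(z - 2)*(z^2 - 4*z + 3) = (z - 5)*(z - 3)*(z - 2)*(z - 1)*(z - 3)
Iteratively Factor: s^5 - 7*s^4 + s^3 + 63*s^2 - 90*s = (s - 3)*(s^4 - 4*s^3 - 11*s^2 + 30*s) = s*(s - 3)*(s^3 - 4*s^2 - 11*s + 30) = s*(s - 3)*(s - 2)*(s^2 - 2*s - 15) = s*(s - 3)*(s - 2)*(s + 3)*(s - 5)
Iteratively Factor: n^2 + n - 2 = (n - 1)*(n + 2)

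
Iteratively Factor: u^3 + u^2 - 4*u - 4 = (u + 1)*(u^2 - 4) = (u + 1)*(u + 2)*(u - 2)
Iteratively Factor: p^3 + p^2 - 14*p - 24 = (p + 3)*(p^2 - 2*p - 8) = (p - 4)*(p + 3)*(p + 2)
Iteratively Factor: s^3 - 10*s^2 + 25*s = (s)*(s^2 - 10*s + 25) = s*(s - 5)*(s - 5)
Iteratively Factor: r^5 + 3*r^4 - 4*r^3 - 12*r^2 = (r)*(r^4 + 3*r^3 - 4*r^2 - 12*r) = r^2*(r^3 + 3*r^2 - 4*r - 12) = r^2*(r + 2)*(r^2 + r - 6) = r^2*(r + 2)*(r + 3)*(r - 2)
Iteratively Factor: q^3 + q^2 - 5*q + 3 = (q - 1)*(q^2 + 2*q - 3) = (q - 1)*(q + 3)*(q - 1)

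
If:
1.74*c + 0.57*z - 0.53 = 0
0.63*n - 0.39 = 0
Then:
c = 0.304597701149425 - 0.327586206896552*z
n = 0.62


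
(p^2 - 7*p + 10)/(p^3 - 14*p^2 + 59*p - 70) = 1/(p - 7)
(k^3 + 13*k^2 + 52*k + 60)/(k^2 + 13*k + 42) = (k^2 + 7*k + 10)/(k + 7)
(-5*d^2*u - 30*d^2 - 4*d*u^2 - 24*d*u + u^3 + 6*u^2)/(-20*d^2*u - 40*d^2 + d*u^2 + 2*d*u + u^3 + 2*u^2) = (-5*d^2*u - 30*d^2 - 4*d*u^2 - 24*d*u + u^3 + 6*u^2)/(-20*d^2*u - 40*d^2 + d*u^2 + 2*d*u + u^3 + 2*u^2)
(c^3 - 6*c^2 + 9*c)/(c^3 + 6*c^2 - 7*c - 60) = c*(c - 3)/(c^2 + 9*c + 20)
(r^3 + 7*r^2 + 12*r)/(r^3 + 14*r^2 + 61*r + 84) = r/(r + 7)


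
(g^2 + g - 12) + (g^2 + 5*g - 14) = 2*g^2 + 6*g - 26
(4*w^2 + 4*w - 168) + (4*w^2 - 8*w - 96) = 8*w^2 - 4*w - 264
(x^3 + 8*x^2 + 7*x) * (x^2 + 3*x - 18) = x^5 + 11*x^4 + 13*x^3 - 123*x^2 - 126*x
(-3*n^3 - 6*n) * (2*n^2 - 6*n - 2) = -6*n^5 + 18*n^4 - 6*n^3 + 36*n^2 + 12*n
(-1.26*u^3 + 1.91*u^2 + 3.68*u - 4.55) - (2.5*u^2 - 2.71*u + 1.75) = -1.26*u^3 - 0.59*u^2 + 6.39*u - 6.3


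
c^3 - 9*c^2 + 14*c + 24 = (c - 6)*(c - 4)*(c + 1)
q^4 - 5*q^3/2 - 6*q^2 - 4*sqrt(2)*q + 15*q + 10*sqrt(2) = (q - 5/2)*(q - 2*sqrt(2))*(q + sqrt(2))^2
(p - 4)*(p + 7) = p^2 + 3*p - 28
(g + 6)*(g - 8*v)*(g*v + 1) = g^3*v - 8*g^2*v^2 + 6*g^2*v + g^2 - 48*g*v^2 - 8*g*v + 6*g - 48*v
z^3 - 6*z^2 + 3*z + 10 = (z - 5)*(z - 2)*(z + 1)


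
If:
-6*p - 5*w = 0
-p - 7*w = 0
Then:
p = 0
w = 0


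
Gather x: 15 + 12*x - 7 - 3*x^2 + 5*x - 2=-3*x^2 + 17*x + 6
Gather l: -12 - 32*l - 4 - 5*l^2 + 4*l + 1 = -5*l^2 - 28*l - 15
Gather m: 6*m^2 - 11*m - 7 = 6*m^2 - 11*m - 7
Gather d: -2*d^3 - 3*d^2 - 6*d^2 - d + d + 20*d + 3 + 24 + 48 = -2*d^3 - 9*d^2 + 20*d + 75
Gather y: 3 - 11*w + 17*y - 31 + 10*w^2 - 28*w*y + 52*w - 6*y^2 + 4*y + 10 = 10*w^2 + 41*w - 6*y^2 + y*(21 - 28*w) - 18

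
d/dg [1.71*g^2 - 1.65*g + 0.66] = 3.42*g - 1.65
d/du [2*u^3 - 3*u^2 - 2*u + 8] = 6*u^2 - 6*u - 2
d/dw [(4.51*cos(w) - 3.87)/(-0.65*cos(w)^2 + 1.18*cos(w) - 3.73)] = (-2.9315*cos(w)^2 + 5.031*cos(w) + 12.2557)*sin(w)/(0.4225*cos(w)^4 - 1.534*cos(w)^3 + 6.2414*cos(w)^2 - 8.8028*cos(w) + 13.9129)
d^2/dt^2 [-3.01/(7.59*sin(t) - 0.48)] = (173.400381*sin(t)^2 + 10.966032*sin(t) - 346.800762)/(7.59*sin(t) - 0.48)^3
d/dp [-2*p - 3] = -2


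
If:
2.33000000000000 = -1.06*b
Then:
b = -2.20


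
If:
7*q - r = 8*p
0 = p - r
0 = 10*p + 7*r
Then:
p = 0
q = 0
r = 0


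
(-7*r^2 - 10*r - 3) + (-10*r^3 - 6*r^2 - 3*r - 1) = -10*r^3 - 13*r^2 - 13*r - 4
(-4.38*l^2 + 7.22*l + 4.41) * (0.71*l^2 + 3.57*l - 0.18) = -3.1098*l^4 - 10.5104*l^3 + 29.6949*l^2 + 14.4441*l - 0.7938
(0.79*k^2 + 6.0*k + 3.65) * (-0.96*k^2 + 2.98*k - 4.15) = -0.7584*k^4 - 3.4058*k^3 + 11.0975*k^2 - 14.023*k - 15.1475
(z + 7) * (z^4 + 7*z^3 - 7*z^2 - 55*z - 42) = z^5 + 14*z^4 + 42*z^3 - 104*z^2 - 427*z - 294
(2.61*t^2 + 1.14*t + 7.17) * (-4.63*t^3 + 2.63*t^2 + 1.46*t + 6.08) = -12.0843*t^5 + 1.5861*t^4 - 26.3883*t^3 + 36.3903*t^2 + 17.3994*t + 43.5936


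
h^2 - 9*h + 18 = (h - 6)*(h - 3)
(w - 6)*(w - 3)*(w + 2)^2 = w^4 - 5*w^3 - 14*w^2 + 36*w + 72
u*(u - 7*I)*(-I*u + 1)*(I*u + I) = u^4 + u^3 - 6*I*u^3 + 7*u^2 - 6*I*u^2 + 7*u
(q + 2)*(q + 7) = q^2 + 9*q + 14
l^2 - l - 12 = (l - 4)*(l + 3)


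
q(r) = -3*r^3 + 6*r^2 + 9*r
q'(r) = -9*r^2 + 12*r + 9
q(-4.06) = 263.13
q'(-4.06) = -188.07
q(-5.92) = 779.42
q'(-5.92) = -377.46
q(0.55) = 6.27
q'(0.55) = 12.88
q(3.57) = -27.90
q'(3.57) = -62.86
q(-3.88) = 230.64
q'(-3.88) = -173.05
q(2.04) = 17.86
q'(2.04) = -3.97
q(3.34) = -14.79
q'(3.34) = -51.32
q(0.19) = 1.91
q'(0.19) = 10.96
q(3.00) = 0.00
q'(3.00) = -36.00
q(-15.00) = 11340.00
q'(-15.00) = -2196.00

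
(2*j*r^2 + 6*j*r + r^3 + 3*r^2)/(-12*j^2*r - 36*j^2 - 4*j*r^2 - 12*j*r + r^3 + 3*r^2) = r/(-6*j + r)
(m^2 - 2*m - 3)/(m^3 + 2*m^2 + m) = (m - 3)/(m*(m + 1))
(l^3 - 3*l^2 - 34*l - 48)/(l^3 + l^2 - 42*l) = (l^3 - 3*l^2 - 34*l - 48)/(l*(l^2 + l - 42))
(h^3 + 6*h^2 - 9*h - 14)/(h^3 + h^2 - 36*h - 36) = (h^2 + 5*h - 14)/(h^2 - 36)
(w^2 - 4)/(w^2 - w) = (w^2 - 4)/(w*(w - 1))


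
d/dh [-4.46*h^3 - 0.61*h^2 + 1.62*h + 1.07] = -13.38*h^2 - 1.22*h + 1.62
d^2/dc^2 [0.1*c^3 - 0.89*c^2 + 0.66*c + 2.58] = 0.6*c - 1.78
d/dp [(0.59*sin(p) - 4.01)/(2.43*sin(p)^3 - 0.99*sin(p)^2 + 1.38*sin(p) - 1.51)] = (-2.8674*sin(p)^3 + 29.817*sin(p)^2 - 7.9398*sin(p) + 4.6429)*cos(p)/(5.9049*sin(p)^6 - 4.8114*sin(p)^5 + 7.6869*sin(p)^4 - 10.071*sin(p)^3 + 4.8942*sin(p)^2 - 4.1676*sin(p) + 2.2801)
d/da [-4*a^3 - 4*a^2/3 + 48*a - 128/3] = -12*a^2 - 8*a/3 + 48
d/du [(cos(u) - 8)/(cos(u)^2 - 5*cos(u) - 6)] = (cos(u)^2 - 16*cos(u) + 46)*sin(u)/(sin(u)^2 + 5*cos(u) + 5)^2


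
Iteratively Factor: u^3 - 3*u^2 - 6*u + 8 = (u - 1)*(u^2 - 2*u - 8) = (u - 1)*(u + 2)*(u - 4)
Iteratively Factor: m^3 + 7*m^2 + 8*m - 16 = (m + 4)*(m^2 + 3*m - 4) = (m - 1)*(m + 4)*(m + 4)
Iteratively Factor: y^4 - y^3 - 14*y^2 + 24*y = (y - 2)*(y^3 + y^2 - 12*y) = (y - 2)*(y + 4)*(y^2 - 3*y) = y*(y - 2)*(y + 4)*(y - 3)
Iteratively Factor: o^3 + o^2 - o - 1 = (o + 1)*(o^2 - 1) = (o + 1)^2*(o - 1)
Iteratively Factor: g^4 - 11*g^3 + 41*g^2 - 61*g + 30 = (g - 2)*(g^3 - 9*g^2 + 23*g - 15) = (g - 2)*(g - 1)*(g^2 - 8*g + 15) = (g - 3)*(g - 2)*(g - 1)*(g - 5)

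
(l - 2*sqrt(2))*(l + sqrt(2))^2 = l^3 - 6*l - 4*sqrt(2)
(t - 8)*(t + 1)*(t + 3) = t^3 - 4*t^2 - 29*t - 24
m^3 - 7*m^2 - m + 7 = (m - 7)*(m - 1)*(m + 1)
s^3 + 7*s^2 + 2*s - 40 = (s - 2)*(s + 4)*(s + 5)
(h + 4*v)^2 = h^2 + 8*h*v + 16*v^2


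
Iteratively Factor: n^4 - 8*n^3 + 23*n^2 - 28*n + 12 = (n - 2)*(n^3 - 6*n^2 + 11*n - 6) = (n - 2)*(n - 1)*(n^2 - 5*n + 6) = (n - 3)*(n - 2)*(n - 1)*(n - 2)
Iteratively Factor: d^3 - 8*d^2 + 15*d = (d - 5)*(d^2 - 3*d) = d*(d - 5)*(d - 3)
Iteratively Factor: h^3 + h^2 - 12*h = (h)*(h^2 + h - 12) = h*(h - 3)*(h + 4)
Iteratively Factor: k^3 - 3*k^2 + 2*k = (k)*(k^2 - 3*k + 2) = k*(k - 2)*(k - 1)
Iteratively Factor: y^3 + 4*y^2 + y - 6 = (y + 2)*(y^2 + 2*y - 3) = (y - 1)*(y + 2)*(y + 3)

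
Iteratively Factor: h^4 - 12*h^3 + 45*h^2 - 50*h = (h)*(h^3 - 12*h^2 + 45*h - 50) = h*(h - 5)*(h^2 - 7*h + 10) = h*(h - 5)^2*(h - 2)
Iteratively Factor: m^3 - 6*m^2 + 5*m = (m - 1)*(m^2 - 5*m) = (m - 5)*(m - 1)*(m)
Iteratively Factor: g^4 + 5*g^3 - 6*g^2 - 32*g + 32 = (g - 1)*(g^3 + 6*g^2 - 32) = (g - 2)*(g - 1)*(g^2 + 8*g + 16) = (g - 2)*(g - 1)*(g + 4)*(g + 4)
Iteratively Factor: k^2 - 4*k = (k)*(k - 4)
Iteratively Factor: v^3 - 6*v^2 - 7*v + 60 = (v + 3)*(v^2 - 9*v + 20) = (v - 5)*(v + 3)*(v - 4)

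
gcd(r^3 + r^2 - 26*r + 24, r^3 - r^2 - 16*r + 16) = r^2 - 5*r + 4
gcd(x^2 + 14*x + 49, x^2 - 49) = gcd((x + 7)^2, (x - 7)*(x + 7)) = x + 7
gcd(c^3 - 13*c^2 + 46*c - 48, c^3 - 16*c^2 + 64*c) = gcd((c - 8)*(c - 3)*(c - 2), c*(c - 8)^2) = c - 8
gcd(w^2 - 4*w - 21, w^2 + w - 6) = w + 3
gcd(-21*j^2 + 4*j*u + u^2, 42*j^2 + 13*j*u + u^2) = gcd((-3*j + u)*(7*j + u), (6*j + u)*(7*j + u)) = 7*j + u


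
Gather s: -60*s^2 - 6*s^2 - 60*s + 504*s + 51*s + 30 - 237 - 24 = -66*s^2 + 495*s - 231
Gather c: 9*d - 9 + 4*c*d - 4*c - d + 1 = c*(4*d - 4) + 8*d - 8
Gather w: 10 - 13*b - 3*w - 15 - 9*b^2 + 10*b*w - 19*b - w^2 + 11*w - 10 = -9*b^2 - 32*b - w^2 + w*(10*b + 8) - 15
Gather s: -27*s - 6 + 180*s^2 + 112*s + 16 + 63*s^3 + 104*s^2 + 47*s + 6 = 63*s^3 + 284*s^2 + 132*s + 16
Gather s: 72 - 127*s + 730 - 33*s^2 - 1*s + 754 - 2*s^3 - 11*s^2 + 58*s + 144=-2*s^3 - 44*s^2 - 70*s + 1700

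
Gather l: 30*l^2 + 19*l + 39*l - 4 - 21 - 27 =30*l^2 + 58*l - 52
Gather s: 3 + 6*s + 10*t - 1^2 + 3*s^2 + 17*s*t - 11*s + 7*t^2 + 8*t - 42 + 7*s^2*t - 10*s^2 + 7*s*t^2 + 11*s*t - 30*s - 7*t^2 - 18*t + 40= s^2*(7*t - 7) + s*(7*t^2 + 28*t - 35)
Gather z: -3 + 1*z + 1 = z - 2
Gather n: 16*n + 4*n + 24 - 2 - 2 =20*n + 20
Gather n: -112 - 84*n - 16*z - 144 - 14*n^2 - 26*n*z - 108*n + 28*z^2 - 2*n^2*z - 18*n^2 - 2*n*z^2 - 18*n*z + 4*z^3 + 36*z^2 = n^2*(-2*z - 32) + n*(-2*z^2 - 44*z - 192) + 4*z^3 + 64*z^2 - 16*z - 256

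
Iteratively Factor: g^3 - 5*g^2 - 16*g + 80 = (g - 4)*(g^2 - g - 20) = (g - 5)*(g - 4)*(g + 4)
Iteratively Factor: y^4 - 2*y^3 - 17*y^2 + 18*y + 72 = (y - 3)*(y^3 + y^2 - 14*y - 24) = (y - 3)*(y + 3)*(y^2 - 2*y - 8) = (y - 3)*(y + 2)*(y + 3)*(y - 4)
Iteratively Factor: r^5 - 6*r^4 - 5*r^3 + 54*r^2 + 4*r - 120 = (r - 2)*(r^4 - 4*r^3 - 13*r^2 + 28*r + 60) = (r - 2)*(r + 2)*(r^3 - 6*r^2 - r + 30) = (r - 2)*(r + 2)^2*(r^2 - 8*r + 15) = (r - 3)*(r - 2)*(r + 2)^2*(r - 5)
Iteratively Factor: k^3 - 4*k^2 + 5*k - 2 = (k - 2)*(k^2 - 2*k + 1) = (k - 2)*(k - 1)*(k - 1)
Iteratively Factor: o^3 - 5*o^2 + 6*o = (o - 2)*(o^2 - 3*o) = (o - 3)*(o - 2)*(o)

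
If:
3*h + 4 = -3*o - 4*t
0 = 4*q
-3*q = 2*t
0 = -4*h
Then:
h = 0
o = -4/3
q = 0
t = 0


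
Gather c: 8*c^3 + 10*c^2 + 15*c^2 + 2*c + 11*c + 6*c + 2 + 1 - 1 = 8*c^3 + 25*c^2 + 19*c + 2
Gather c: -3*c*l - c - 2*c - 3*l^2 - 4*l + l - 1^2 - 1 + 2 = c*(-3*l - 3) - 3*l^2 - 3*l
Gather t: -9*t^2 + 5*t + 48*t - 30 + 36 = -9*t^2 + 53*t + 6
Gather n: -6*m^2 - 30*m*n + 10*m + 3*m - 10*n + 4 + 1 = -6*m^2 + 13*m + n*(-30*m - 10) + 5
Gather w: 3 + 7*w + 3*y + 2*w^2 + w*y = 2*w^2 + w*(y + 7) + 3*y + 3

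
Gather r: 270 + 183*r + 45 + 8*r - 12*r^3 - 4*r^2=-12*r^3 - 4*r^2 + 191*r + 315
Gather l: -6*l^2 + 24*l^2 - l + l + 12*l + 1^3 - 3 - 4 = 18*l^2 + 12*l - 6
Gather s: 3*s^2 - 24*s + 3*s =3*s^2 - 21*s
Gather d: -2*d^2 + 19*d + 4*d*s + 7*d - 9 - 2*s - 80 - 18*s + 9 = -2*d^2 + d*(4*s + 26) - 20*s - 80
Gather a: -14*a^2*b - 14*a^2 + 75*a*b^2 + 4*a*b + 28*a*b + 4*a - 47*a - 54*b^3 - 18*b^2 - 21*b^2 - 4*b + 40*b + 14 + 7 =a^2*(-14*b - 14) + a*(75*b^2 + 32*b - 43) - 54*b^3 - 39*b^2 + 36*b + 21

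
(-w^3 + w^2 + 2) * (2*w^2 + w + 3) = -2*w^5 + w^4 - 2*w^3 + 7*w^2 + 2*w + 6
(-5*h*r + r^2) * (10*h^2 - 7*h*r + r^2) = -50*h^3*r + 45*h^2*r^2 - 12*h*r^3 + r^4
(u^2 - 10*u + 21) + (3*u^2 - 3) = 4*u^2 - 10*u + 18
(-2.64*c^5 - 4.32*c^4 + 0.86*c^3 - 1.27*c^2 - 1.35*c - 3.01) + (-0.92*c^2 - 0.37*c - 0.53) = -2.64*c^5 - 4.32*c^4 + 0.86*c^3 - 2.19*c^2 - 1.72*c - 3.54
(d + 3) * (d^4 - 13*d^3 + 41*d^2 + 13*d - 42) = d^5 - 10*d^4 + 2*d^3 + 136*d^2 - 3*d - 126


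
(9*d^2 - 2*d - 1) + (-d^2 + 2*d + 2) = 8*d^2 + 1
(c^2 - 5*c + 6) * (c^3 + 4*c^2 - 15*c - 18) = c^5 - c^4 - 29*c^3 + 81*c^2 - 108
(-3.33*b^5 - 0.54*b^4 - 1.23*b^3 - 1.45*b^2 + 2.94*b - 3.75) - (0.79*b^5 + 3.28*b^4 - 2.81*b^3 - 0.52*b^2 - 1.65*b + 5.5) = -4.12*b^5 - 3.82*b^4 + 1.58*b^3 - 0.93*b^2 + 4.59*b - 9.25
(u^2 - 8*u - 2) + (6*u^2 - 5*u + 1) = 7*u^2 - 13*u - 1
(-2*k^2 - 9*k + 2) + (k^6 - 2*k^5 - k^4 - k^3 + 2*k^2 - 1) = k^6 - 2*k^5 - k^4 - k^3 - 9*k + 1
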